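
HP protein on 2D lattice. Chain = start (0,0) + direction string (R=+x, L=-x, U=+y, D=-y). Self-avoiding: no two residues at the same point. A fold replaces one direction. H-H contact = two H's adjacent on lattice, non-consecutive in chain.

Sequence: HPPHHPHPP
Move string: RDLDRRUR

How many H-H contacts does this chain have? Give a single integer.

Positions: [(0, 0), (1, 0), (1, -1), (0, -1), (0, -2), (1, -2), (2, -2), (2, -1), (3, -1)]
H-H contact: residue 0 @(0,0) - residue 3 @(0, -1)

Answer: 1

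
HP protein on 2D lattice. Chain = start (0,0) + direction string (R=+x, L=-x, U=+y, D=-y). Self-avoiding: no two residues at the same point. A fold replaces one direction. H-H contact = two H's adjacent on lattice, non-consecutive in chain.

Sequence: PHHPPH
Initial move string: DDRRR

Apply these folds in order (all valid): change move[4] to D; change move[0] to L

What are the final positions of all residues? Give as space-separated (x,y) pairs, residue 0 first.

Answer: (0,0) (-1,0) (-1,-1) (0,-1) (1,-1) (1,-2)

Derivation:
Initial moves: DDRRR
Fold: move[4]->D => DDRRD (positions: [(0, 0), (0, -1), (0, -2), (1, -2), (2, -2), (2, -3)])
Fold: move[0]->L => LDRRD (positions: [(0, 0), (-1, 0), (-1, -1), (0, -1), (1, -1), (1, -2)])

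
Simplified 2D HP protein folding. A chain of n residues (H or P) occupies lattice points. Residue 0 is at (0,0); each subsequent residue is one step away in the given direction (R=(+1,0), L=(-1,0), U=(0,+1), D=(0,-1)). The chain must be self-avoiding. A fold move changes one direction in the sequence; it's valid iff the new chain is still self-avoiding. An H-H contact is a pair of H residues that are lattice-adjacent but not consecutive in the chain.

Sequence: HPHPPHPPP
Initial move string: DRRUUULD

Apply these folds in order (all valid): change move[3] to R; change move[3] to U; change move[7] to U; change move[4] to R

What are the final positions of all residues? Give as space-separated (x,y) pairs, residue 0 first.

Initial moves: DRRUUULD
Fold: move[3]->R => DRRRUULD (positions: [(0, 0), (0, -1), (1, -1), (2, -1), (3, -1), (3, 0), (3, 1), (2, 1), (2, 0)])
Fold: move[3]->U => DRRUUULD (positions: [(0, 0), (0, -1), (1, -1), (2, -1), (2, 0), (2, 1), (2, 2), (1, 2), (1, 1)])
Fold: move[7]->U => DRRUUULU (positions: [(0, 0), (0, -1), (1, -1), (2, -1), (2, 0), (2, 1), (2, 2), (1, 2), (1, 3)])
Fold: move[4]->R => DRRURULU (positions: [(0, 0), (0, -1), (1, -1), (2, -1), (2, 0), (3, 0), (3, 1), (2, 1), (2, 2)])

Answer: (0,0) (0,-1) (1,-1) (2,-1) (2,0) (3,0) (3,1) (2,1) (2,2)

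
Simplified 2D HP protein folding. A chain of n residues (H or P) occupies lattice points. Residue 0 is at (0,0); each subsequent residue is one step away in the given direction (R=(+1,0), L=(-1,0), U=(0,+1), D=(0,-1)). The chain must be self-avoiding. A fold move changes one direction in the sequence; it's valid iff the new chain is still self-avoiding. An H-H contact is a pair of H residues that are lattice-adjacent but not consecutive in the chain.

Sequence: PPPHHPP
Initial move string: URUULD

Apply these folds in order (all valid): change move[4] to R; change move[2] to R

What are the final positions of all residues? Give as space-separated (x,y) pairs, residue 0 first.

Initial moves: URUULD
Fold: move[4]->R => URUURD (positions: [(0, 0), (0, 1), (1, 1), (1, 2), (1, 3), (2, 3), (2, 2)])
Fold: move[2]->R => URRURD (positions: [(0, 0), (0, 1), (1, 1), (2, 1), (2, 2), (3, 2), (3, 1)])

Answer: (0,0) (0,1) (1,1) (2,1) (2,2) (3,2) (3,1)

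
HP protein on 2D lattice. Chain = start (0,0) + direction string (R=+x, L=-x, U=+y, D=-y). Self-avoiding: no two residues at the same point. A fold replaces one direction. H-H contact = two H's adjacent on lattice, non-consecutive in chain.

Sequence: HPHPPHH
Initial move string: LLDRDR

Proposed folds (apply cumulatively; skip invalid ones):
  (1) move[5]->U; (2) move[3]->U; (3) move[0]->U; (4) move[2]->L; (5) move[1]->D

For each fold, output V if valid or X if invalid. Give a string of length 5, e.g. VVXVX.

Answer: XXXXV

Derivation:
Initial: LLDRDR -> [(0, 0), (-1, 0), (-2, 0), (-2, -1), (-1, -1), (-1, -2), (0, -2)]
Fold 1: move[5]->U => LLDRDU INVALID (collision), skipped
Fold 2: move[3]->U => LLDUDR INVALID (collision), skipped
Fold 3: move[0]->U => ULDRDR INVALID (collision), skipped
Fold 4: move[2]->L => LLLRDR INVALID (collision), skipped
Fold 5: move[1]->D => LDDRDR VALID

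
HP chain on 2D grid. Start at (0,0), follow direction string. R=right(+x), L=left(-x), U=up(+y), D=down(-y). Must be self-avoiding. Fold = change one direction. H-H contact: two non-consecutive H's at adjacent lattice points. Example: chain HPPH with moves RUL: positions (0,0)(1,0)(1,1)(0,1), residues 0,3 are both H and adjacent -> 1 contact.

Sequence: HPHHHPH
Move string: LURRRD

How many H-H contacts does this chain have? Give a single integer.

Answer: 1

Derivation:
Positions: [(0, 0), (-1, 0), (-1, 1), (0, 1), (1, 1), (2, 1), (2, 0)]
H-H contact: residue 0 @(0,0) - residue 3 @(0, 1)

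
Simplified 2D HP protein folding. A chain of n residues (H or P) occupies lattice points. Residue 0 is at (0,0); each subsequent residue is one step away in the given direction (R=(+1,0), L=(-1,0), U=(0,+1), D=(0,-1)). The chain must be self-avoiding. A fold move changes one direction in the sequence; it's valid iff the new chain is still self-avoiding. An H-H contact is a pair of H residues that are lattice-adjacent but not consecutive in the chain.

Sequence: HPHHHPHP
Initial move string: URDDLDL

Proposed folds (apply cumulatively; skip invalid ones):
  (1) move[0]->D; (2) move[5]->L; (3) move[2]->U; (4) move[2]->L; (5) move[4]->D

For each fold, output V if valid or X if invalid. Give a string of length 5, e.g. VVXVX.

Initial: URDDLDL -> [(0, 0), (0, 1), (1, 1), (1, 0), (1, -1), (0, -1), (0, -2), (-1, -2)]
Fold 1: move[0]->D => DRDDLDL VALID
Fold 2: move[5]->L => DRDDLLL VALID
Fold 3: move[2]->U => DRUDLLL INVALID (collision), skipped
Fold 4: move[2]->L => DRLDLLL INVALID (collision), skipped
Fold 5: move[4]->D => DRDDDLL VALID

Answer: VVXXV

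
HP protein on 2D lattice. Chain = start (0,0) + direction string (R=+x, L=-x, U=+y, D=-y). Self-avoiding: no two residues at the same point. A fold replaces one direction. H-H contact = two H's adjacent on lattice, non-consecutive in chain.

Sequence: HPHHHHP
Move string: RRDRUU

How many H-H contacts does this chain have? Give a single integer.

Answer: 1

Derivation:
Positions: [(0, 0), (1, 0), (2, 0), (2, -1), (3, -1), (3, 0), (3, 1)]
H-H contact: residue 2 @(2,0) - residue 5 @(3, 0)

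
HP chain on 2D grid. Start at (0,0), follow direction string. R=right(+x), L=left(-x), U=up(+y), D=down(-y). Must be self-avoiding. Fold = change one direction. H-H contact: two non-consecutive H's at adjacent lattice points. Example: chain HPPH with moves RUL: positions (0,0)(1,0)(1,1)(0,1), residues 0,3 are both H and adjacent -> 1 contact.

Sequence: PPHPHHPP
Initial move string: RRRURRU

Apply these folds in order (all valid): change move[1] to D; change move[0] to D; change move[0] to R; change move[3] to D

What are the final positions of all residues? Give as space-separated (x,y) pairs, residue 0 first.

Initial moves: RRRURRU
Fold: move[1]->D => RDRURRU (positions: [(0, 0), (1, 0), (1, -1), (2, -1), (2, 0), (3, 0), (4, 0), (4, 1)])
Fold: move[0]->D => DDRURRU (positions: [(0, 0), (0, -1), (0, -2), (1, -2), (1, -1), (2, -1), (3, -1), (3, 0)])
Fold: move[0]->R => RDRURRU (positions: [(0, 0), (1, 0), (1, -1), (2, -1), (2, 0), (3, 0), (4, 0), (4, 1)])
Fold: move[3]->D => RDRDRRU (positions: [(0, 0), (1, 0), (1, -1), (2, -1), (2, -2), (3, -2), (4, -2), (4, -1)])

Answer: (0,0) (1,0) (1,-1) (2,-1) (2,-2) (3,-2) (4,-2) (4,-1)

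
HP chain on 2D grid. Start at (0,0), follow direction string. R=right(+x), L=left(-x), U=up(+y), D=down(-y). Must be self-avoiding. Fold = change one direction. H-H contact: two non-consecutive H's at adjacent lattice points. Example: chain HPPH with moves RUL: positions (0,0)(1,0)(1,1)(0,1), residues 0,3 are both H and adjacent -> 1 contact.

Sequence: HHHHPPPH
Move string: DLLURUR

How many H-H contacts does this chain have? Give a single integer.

Positions: [(0, 0), (0, -1), (-1, -1), (-2, -1), (-2, 0), (-1, 0), (-1, 1), (0, 1)]
H-H contact: residue 0 @(0,0) - residue 7 @(0, 1)

Answer: 1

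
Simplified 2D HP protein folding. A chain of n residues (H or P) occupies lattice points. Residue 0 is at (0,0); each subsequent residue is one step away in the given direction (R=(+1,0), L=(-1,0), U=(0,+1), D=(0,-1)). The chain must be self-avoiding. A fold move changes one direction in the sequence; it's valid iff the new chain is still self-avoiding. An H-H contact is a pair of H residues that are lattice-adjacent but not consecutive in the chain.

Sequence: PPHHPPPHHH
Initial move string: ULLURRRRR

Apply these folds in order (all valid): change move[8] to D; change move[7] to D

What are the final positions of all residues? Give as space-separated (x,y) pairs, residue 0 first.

Initial moves: ULLURRRRR
Fold: move[8]->D => ULLURRRRD (positions: [(0, 0), (0, 1), (-1, 1), (-2, 1), (-2, 2), (-1, 2), (0, 2), (1, 2), (2, 2), (2, 1)])
Fold: move[7]->D => ULLURRRDD (positions: [(0, 0), (0, 1), (-1, 1), (-2, 1), (-2, 2), (-1, 2), (0, 2), (1, 2), (1, 1), (1, 0)])

Answer: (0,0) (0,1) (-1,1) (-2,1) (-2,2) (-1,2) (0,2) (1,2) (1,1) (1,0)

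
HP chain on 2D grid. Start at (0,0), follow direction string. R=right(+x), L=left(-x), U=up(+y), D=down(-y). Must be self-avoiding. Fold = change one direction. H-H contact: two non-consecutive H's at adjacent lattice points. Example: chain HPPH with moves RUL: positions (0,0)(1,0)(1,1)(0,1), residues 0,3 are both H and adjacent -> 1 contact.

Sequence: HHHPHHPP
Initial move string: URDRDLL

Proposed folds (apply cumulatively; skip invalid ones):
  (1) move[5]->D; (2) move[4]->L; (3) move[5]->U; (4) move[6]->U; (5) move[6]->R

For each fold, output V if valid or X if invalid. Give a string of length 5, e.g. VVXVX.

Answer: VXXXV

Derivation:
Initial: URDRDLL -> [(0, 0), (0, 1), (1, 1), (1, 0), (2, 0), (2, -1), (1, -1), (0, -1)]
Fold 1: move[5]->D => URDRDDL VALID
Fold 2: move[4]->L => URDRLDL INVALID (collision), skipped
Fold 3: move[5]->U => URDRDUL INVALID (collision), skipped
Fold 4: move[6]->U => URDRDDU INVALID (collision), skipped
Fold 5: move[6]->R => URDRDDR VALID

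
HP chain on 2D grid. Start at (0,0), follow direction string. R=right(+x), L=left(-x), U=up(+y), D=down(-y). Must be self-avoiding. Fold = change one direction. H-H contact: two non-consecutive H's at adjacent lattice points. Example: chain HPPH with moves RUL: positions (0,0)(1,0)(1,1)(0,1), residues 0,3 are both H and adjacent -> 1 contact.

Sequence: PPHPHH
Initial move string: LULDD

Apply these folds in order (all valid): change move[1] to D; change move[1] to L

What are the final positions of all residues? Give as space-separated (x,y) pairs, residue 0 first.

Initial moves: LULDD
Fold: move[1]->D => LDLDD (positions: [(0, 0), (-1, 0), (-1, -1), (-2, -1), (-2, -2), (-2, -3)])
Fold: move[1]->L => LLLDD (positions: [(0, 0), (-1, 0), (-2, 0), (-3, 0), (-3, -1), (-3, -2)])

Answer: (0,0) (-1,0) (-2,0) (-3,0) (-3,-1) (-3,-2)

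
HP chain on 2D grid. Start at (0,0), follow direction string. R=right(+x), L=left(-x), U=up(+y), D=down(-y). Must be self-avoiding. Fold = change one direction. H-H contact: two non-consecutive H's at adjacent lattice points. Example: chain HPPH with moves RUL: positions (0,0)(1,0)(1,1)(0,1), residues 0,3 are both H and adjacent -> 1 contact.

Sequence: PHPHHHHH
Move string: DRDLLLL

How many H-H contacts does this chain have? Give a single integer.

Answer: 1

Derivation:
Positions: [(0, 0), (0, -1), (1, -1), (1, -2), (0, -2), (-1, -2), (-2, -2), (-3, -2)]
H-H contact: residue 1 @(0,-1) - residue 4 @(0, -2)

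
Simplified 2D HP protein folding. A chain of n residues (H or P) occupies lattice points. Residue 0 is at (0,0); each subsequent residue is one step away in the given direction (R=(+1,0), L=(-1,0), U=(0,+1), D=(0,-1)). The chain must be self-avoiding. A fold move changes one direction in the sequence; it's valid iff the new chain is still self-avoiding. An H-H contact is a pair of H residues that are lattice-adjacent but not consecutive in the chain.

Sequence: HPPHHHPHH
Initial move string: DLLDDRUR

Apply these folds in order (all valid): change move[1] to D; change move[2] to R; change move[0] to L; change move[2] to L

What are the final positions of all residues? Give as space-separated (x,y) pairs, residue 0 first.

Initial moves: DLLDDRUR
Fold: move[1]->D => DDLDDRUR (positions: [(0, 0), (0, -1), (0, -2), (-1, -2), (-1, -3), (-1, -4), (0, -4), (0, -3), (1, -3)])
Fold: move[2]->R => DDRDDRUR (positions: [(0, 0), (0, -1), (0, -2), (1, -2), (1, -3), (1, -4), (2, -4), (2, -3), (3, -3)])
Fold: move[0]->L => LDRDDRUR (positions: [(0, 0), (-1, 0), (-1, -1), (0, -1), (0, -2), (0, -3), (1, -3), (1, -2), (2, -2)])
Fold: move[2]->L => LDLDDRUR (positions: [(0, 0), (-1, 0), (-1, -1), (-2, -1), (-2, -2), (-2, -3), (-1, -3), (-1, -2), (0, -2)])

Answer: (0,0) (-1,0) (-1,-1) (-2,-1) (-2,-2) (-2,-3) (-1,-3) (-1,-2) (0,-2)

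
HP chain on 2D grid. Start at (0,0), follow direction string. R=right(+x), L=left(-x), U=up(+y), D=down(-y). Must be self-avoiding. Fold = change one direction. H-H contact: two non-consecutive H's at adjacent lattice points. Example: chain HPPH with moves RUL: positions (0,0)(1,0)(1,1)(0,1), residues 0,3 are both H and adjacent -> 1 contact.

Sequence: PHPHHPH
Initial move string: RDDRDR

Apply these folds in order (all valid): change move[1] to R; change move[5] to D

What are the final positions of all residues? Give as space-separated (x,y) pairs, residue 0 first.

Answer: (0,0) (1,0) (2,0) (2,-1) (3,-1) (3,-2) (3,-3)

Derivation:
Initial moves: RDDRDR
Fold: move[1]->R => RRDRDR (positions: [(0, 0), (1, 0), (2, 0), (2, -1), (3, -1), (3, -2), (4, -2)])
Fold: move[5]->D => RRDRDD (positions: [(0, 0), (1, 0), (2, 0), (2, -1), (3, -1), (3, -2), (3, -3)])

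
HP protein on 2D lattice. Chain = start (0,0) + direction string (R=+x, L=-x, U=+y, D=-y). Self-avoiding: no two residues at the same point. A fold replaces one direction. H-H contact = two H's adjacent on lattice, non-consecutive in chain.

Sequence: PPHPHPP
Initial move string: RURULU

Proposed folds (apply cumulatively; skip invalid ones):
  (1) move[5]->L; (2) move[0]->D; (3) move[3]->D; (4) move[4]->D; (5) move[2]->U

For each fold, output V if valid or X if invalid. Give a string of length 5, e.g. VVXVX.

Initial: RURULU -> [(0, 0), (1, 0), (1, 1), (2, 1), (2, 2), (1, 2), (1, 3)]
Fold 1: move[5]->L => RURULL VALID
Fold 2: move[0]->D => DURULL INVALID (collision), skipped
Fold 3: move[3]->D => RURDLL INVALID (collision), skipped
Fold 4: move[4]->D => RURUDL INVALID (collision), skipped
Fold 5: move[2]->U => RUUULL VALID

Answer: VXXXV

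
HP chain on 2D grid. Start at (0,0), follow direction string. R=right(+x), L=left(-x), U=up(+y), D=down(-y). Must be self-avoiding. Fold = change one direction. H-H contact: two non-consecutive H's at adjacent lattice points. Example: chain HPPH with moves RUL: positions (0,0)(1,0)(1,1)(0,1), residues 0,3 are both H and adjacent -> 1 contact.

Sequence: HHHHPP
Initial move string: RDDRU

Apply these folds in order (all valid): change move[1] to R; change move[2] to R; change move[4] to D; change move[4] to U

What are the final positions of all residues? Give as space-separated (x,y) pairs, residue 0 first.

Initial moves: RDDRU
Fold: move[1]->R => RRDRU (positions: [(0, 0), (1, 0), (2, 0), (2, -1), (3, -1), (3, 0)])
Fold: move[2]->R => RRRRU (positions: [(0, 0), (1, 0), (2, 0), (3, 0), (4, 0), (4, 1)])
Fold: move[4]->D => RRRRD (positions: [(0, 0), (1, 0), (2, 0), (3, 0), (4, 0), (4, -1)])
Fold: move[4]->U => RRRRU (positions: [(0, 0), (1, 0), (2, 0), (3, 0), (4, 0), (4, 1)])

Answer: (0,0) (1,0) (2,0) (3,0) (4,0) (4,1)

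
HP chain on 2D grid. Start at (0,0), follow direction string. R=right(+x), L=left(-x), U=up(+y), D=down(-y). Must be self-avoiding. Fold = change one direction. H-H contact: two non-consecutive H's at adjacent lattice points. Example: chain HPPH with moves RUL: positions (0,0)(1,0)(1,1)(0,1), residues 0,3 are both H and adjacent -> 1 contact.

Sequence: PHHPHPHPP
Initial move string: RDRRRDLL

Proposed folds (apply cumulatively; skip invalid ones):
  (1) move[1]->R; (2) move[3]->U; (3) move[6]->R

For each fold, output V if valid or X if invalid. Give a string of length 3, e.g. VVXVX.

Answer: VXX

Derivation:
Initial: RDRRRDLL -> [(0, 0), (1, 0), (1, -1), (2, -1), (3, -1), (4, -1), (4, -2), (3, -2), (2, -2)]
Fold 1: move[1]->R => RRRRRDLL VALID
Fold 2: move[3]->U => RRRURDLL INVALID (collision), skipped
Fold 3: move[6]->R => RRRRRDRL INVALID (collision), skipped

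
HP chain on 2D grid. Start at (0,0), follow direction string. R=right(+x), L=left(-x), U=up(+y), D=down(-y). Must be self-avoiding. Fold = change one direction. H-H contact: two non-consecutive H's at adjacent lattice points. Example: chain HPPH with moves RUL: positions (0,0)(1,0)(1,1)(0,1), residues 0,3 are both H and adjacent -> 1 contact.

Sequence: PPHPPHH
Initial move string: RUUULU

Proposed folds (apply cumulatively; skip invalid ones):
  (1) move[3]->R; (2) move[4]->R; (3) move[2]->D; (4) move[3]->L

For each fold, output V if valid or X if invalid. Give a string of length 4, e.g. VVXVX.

Initial: RUUULU -> [(0, 0), (1, 0), (1, 1), (1, 2), (1, 3), (0, 3), (0, 4)]
Fold 1: move[3]->R => RUURLU INVALID (collision), skipped
Fold 2: move[4]->R => RUUURU VALID
Fold 3: move[2]->D => RUDURU INVALID (collision), skipped
Fold 4: move[3]->L => RUULRU INVALID (collision), skipped

Answer: XVXX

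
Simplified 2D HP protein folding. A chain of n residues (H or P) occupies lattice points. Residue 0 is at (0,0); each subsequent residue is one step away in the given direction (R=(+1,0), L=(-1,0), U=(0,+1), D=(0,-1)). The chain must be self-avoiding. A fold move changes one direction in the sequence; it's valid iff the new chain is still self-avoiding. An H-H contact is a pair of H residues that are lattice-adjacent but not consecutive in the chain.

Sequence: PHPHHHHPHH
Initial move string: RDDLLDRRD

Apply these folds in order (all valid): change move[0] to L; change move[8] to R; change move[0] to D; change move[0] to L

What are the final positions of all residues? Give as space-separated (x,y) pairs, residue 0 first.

Answer: (0,0) (-1,0) (-1,-1) (-1,-2) (-2,-2) (-3,-2) (-3,-3) (-2,-3) (-1,-3) (0,-3)

Derivation:
Initial moves: RDDLLDRRD
Fold: move[0]->L => LDDLLDRRD (positions: [(0, 0), (-1, 0), (-1, -1), (-1, -2), (-2, -2), (-3, -2), (-3, -3), (-2, -3), (-1, -3), (-1, -4)])
Fold: move[8]->R => LDDLLDRRR (positions: [(0, 0), (-1, 0), (-1, -1), (-1, -2), (-2, -2), (-3, -2), (-3, -3), (-2, -3), (-1, -3), (0, -3)])
Fold: move[0]->D => DDDLLDRRR (positions: [(0, 0), (0, -1), (0, -2), (0, -3), (-1, -3), (-2, -3), (-2, -4), (-1, -4), (0, -4), (1, -4)])
Fold: move[0]->L => LDDLLDRRR (positions: [(0, 0), (-1, 0), (-1, -1), (-1, -2), (-2, -2), (-3, -2), (-3, -3), (-2, -3), (-1, -3), (0, -3)])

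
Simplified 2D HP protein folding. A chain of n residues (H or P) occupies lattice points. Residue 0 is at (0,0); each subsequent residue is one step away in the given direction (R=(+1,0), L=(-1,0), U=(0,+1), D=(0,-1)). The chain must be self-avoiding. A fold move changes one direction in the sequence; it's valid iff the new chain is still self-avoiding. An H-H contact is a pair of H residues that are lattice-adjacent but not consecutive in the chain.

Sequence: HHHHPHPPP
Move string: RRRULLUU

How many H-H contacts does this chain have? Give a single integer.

Positions: [(0, 0), (1, 0), (2, 0), (3, 0), (3, 1), (2, 1), (1, 1), (1, 2), (1, 3)]
H-H contact: residue 2 @(2,0) - residue 5 @(2, 1)

Answer: 1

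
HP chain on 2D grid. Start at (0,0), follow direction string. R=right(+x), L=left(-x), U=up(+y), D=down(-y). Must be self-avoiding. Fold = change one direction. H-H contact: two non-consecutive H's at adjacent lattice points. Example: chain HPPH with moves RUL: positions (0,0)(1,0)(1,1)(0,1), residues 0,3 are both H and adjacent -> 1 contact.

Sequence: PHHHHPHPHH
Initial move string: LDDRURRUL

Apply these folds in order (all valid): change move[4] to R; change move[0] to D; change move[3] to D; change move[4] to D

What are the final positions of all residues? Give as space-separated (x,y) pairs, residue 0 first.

Initial moves: LDDRURRUL
Fold: move[4]->R => LDDRRRRUL (positions: [(0, 0), (-1, 0), (-1, -1), (-1, -2), (0, -2), (1, -2), (2, -2), (3, -2), (3, -1), (2, -1)])
Fold: move[0]->D => DDDRRRRUL (positions: [(0, 0), (0, -1), (0, -2), (0, -3), (1, -3), (2, -3), (3, -3), (4, -3), (4, -2), (3, -2)])
Fold: move[3]->D => DDDDRRRUL (positions: [(0, 0), (0, -1), (0, -2), (0, -3), (0, -4), (1, -4), (2, -4), (3, -4), (3, -3), (2, -3)])
Fold: move[4]->D => DDDDDRRUL (positions: [(0, 0), (0, -1), (0, -2), (0, -3), (0, -4), (0, -5), (1, -5), (2, -5), (2, -4), (1, -4)])

Answer: (0,0) (0,-1) (0,-2) (0,-3) (0,-4) (0,-5) (1,-5) (2,-5) (2,-4) (1,-4)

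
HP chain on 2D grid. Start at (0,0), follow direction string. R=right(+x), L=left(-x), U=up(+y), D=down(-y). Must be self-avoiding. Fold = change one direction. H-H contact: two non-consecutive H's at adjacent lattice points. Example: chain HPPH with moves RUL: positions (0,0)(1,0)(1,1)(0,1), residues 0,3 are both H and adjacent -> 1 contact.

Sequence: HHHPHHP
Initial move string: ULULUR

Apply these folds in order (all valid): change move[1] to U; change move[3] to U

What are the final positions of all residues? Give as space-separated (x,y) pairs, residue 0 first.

Answer: (0,0) (0,1) (0,2) (0,3) (0,4) (0,5) (1,5)

Derivation:
Initial moves: ULULUR
Fold: move[1]->U => UUULUR (positions: [(0, 0), (0, 1), (0, 2), (0, 3), (-1, 3), (-1, 4), (0, 4)])
Fold: move[3]->U => UUUUUR (positions: [(0, 0), (0, 1), (0, 2), (0, 3), (0, 4), (0, 5), (1, 5)])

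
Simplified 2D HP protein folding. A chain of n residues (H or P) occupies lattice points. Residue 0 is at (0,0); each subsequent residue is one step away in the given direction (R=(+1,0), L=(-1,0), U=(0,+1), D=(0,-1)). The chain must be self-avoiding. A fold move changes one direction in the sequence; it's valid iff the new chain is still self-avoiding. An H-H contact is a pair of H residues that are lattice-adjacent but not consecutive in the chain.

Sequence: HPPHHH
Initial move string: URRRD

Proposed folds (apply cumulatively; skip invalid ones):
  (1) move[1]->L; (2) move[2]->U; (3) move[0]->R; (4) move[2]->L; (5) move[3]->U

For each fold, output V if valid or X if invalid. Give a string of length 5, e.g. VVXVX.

Answer: XVVXX

Derivation:
Initial: URRRD -> [(0, 0), (0, 1), (1, 1), (2, 1), (3, 1), (3, 0)]
Fold 1: move[1]->L => ULRRD INVALID (collision), skipped
Fold 2: move[2]->U => URURD VALID
Fold 3: move[0]->R => RRURD VALID
Fold 4: move[2]->L => RRLRD INVALID (collision), skipped
Fold 5: move[3]->U => RRUUD INVALID (collision), skipped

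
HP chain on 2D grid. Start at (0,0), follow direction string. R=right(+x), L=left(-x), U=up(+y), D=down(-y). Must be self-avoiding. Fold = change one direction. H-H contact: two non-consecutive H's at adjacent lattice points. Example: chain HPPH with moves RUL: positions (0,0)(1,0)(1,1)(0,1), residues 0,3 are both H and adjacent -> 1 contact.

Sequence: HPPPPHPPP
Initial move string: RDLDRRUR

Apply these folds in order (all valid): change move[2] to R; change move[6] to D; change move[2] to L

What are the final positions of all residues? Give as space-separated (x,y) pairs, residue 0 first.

Initial moves: RDLDRRUR
Fold: move[2]->R => RDRDRRUR (positions: [(0, 0), (1, 0), (1, -1), (2, -1), (2, -2), (3, -2), (4, -2), (4, -1), (5, -1)])
Fold: move[6]->D => RDRDRRDR (positions: [(0, 0), (1, 0), (1, -1), (2, -1), (2, -2), (3, -2), (4, -2), (4, -3), (5, -3)])
Fold: move[2]->L => RDLDRRDR (positions: [(0, 0), (1, 0), (1, -1), (0, -1), (0, -2), (1, -2), (2, -2), (2, -3), (3, -3)])

Answer: (0,0) (1,0) (1,-1) (0,-1) (0,-2) (1,-2) (2,-2) (2,-3) (3,-3)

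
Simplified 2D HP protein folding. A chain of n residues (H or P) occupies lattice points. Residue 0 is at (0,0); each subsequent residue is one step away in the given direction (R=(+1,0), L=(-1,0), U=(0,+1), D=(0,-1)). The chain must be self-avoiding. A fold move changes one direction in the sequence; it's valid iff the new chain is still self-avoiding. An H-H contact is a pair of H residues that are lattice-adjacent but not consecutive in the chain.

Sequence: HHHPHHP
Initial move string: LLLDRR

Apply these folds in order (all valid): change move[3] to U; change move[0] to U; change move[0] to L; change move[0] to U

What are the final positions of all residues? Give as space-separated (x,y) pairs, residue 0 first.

Initial moves: LLLDRR
Fold: move[3]->U => LLLURR (positions: [(0, 0), (-1, 0), (-2, 0), (-3, 0), (-3, 1), (-2, 1), (-1, 1)])
Fold: move[0]->U => ULLURR (positions: [(0, 0), (0, 1), (-1, 1), (-2, 1), (-2, 2), (-1, 2), (0, 2)])
Fold: move[0]->L => LLLURR (positions: [(0, 0), (-1, 0), (-2, 0), (-3, 0), (-3, 1), (-2, 1), (-1, 1)])
Fold: move[0]->U => ULLURR (positions: [(0, 0), (0, 1), (-1, 1), (-2, 1), (-2, 2), (-1, 2), (0, 2)])

Answer: (0,0) (0,1) (-1,1) (-2,1) (-2,2) (-1,2) (0,2)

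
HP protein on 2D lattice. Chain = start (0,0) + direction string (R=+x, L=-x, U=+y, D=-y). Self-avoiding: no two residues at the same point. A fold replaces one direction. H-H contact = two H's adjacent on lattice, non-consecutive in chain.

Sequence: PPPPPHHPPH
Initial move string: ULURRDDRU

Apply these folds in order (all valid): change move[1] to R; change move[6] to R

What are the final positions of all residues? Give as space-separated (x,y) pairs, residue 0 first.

Initial moves: ULURRDDRU
Fold: move[1]->R => URURRDDRU (positions: [(0, 0), (0, 1), (1, 1), (1, 2), (2, 2), (3, 2), (3, 1), (3, 0), (4, 0), (4, 1)])
Fold: move[6]->R => URURRDRRU (positions: [(0, 0), (0, 1), (1, 1), (1, 2), (2, 2), (3, 2), (3, 1), (4, 1), (5, 1), (5, 2)])

Answer: (0,0) (0,1) (1,1) (1,2) (2,2) (3,2) (3,1) (4,1) (5,1) (5,2)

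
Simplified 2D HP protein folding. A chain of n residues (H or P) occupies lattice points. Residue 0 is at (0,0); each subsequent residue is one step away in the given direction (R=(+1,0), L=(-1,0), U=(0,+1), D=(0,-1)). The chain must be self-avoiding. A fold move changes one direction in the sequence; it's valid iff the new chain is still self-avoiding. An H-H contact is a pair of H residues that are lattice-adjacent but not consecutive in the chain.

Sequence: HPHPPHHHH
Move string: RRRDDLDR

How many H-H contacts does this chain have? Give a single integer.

Positions: [(0, 0), (1, 0), (2, 0), (3, 0), (3, -1), (3, -2), (2, -2), (2, -3), (3, -3)]
H-H contact: residue 5 @(3,-2) - residue 8 @(3, -3)

Answer: 1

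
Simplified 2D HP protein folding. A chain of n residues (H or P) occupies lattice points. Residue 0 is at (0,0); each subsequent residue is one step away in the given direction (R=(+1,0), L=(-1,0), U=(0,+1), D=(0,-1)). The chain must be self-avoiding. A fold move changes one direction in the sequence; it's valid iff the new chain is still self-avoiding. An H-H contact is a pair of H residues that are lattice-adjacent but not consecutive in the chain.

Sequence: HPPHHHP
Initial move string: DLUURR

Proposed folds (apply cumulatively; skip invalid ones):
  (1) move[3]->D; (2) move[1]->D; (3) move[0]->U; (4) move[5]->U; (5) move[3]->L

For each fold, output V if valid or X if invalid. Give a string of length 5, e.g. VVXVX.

Answer: XXVVX

Derivation:
Initial: DLUURR -> [(0, 0), (0, -1), (-1, -1), (-1, 0), (-1, 1), (0, 1), (1, 1)]
Fold 1: move[3]->D => DLUDRR INVALID (collision), skipped
Fold 2: move[1]->D => DDUURR INVALID (collision), skipped
Fold 3: move[0]->U => ULUURR VALID
Fold 4: move[5]->U => ULUURU VALID
Fold 5: move[3]->L => ULULRU INVALID (collision), skipped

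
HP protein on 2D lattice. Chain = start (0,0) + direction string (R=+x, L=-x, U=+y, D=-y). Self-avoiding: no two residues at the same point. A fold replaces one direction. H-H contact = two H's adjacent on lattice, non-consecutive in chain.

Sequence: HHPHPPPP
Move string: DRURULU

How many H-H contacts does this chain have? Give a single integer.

Answer: 1

Derivation:
Positions: [(0, 0), (0, -1), (1, -1), (1, 0), (2, 0), (2, 1), (1, 1), (1, 2)]
H-H contact: residue 0 @(0,0) - residue 3 @(1, 0)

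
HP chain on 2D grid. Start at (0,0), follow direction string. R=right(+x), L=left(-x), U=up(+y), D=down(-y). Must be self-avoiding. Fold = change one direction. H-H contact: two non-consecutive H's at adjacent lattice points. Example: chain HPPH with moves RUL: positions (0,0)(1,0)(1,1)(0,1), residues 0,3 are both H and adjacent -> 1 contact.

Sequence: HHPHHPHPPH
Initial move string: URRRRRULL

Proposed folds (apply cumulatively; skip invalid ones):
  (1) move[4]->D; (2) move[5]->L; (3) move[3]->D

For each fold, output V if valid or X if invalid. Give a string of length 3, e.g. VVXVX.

Initial: URRRRRULL -> [(0, 0), (0, 1), (1, 1), (2, 1), (3, 1), (4, 1), (5, 1), (5, 2), (4, 2), (3, 2)]
Fold 1: move[4]->D => URRRDRULL INVALID (collision), skipped
Fold 2: move[5]->L => URRRRLULL INVALID (collision), skipped
Fold 3: move[3]->D => URRDRRULL INVALID (collision), skipped

Answer: XXX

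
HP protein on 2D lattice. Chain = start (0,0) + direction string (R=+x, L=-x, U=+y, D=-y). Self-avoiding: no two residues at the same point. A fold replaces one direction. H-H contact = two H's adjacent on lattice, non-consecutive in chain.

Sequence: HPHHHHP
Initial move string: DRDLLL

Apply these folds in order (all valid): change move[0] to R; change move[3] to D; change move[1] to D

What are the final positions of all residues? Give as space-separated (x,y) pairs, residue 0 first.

Answer: (0,0) (1,0) (1,-1) (1,-2) (1,-3) (0,-3) (-1,-3)

Derivation:
Initial moves: DRDLLL
Fold: move[0]->R => RRDLLL (positions: [(0, 0), (1, 0), (2, 0), (2, -1), (1, -1), (0, -1), (-1, -1)])
Fold: move[3]->D => RRDDLL (positions: [(0, 0), (1, 0), (2, 0), (2, -1), (2, -2), (1, -2), (0, -2)])
Fold: move[1]->D => RDDDLL (positions: [(0, 0), (1, 0), (1, -1), (1, -2), (1, -3), (0, -3), (-1, -3)])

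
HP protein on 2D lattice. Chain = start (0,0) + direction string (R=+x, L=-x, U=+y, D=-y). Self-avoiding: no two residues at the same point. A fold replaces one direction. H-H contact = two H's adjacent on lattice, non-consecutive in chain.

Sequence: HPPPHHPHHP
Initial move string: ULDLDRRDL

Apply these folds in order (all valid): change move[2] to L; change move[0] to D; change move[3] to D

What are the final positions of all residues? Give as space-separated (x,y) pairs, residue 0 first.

Initial moves: ULDLDRRDL
Fold: move[2]->L => ULLLDRRDL (positions: [(0, 0), (0, 1), (-1, 1), (-2, 1), (-3, 1), (-3, 0), (-2, 0), (-1, 0), (-1, -1), (-2, -1)])
Fold: move[0]->D => DLLLDRRDL (positions: [(0, 0), (0, -1), (-1, -1), (-2, -1), (-3, -1), (-3, -2), (-2, -2), (-1, -2), (-1, -3), (-2, -3)])
Fold: move[3]->D => DLLDDRRDL (positions: [(0, 0), (0, -1), (-1, -1), (-2, -1), (-2, -2), (-2, -3), (-1, -3), (0, -3), (0, -4), (-1, -4)])

Answer: (0,0) (0,-1) (-1,-1) (-2,-1) (-2,-2) (-2,-3) (-1,-3) (0,-3) (0,-4) (-1,-4)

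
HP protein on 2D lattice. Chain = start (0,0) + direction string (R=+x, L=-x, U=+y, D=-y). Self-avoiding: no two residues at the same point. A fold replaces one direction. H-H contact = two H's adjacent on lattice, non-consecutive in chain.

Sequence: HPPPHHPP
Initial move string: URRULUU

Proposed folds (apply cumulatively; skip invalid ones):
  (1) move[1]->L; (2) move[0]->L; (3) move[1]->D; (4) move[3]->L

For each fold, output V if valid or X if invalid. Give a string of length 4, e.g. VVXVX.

Answer: XXXX

Derivation:
Initial: URRULUU -> [(0, 0), (0, 1), (1, 1), (2, 1), (2, 2), (1, 2), (1, 3), (1, 4)]
Fold 1: move[1]->L => ULRULUU INVALID (collision), skipped
Fold 2: move[0]->L => LRRULUU INVALID (collision), skipped
Fold 3: move[1]->D => UDRULUU INVALID (collision), skipped
Fold 4: move[3]->L => URRLLUU INVALID (collision), skipped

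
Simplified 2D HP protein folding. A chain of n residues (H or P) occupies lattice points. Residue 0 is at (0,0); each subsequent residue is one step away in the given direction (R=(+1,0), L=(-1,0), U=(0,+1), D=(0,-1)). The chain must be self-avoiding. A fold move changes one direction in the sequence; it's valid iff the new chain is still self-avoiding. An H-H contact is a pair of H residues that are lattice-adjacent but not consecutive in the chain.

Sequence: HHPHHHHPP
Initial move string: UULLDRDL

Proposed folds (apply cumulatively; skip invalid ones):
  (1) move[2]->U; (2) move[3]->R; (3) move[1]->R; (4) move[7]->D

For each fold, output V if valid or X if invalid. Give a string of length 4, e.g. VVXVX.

Answer: XXXV

Derivation:
Initial: UULLDRDL -> [(0, 0), (0, 1), (0, 2), (-1, 2), (-2, 2), (-2, 1), (-1, 1), (-1, 0), (-2, 0)]
Fold 1: move[2]->U => UUULDRDL INVALID (collision), skipped
Fold 2: move[3]->R => UULRDRDL INVALID (collision), skipped
Fold 3: move[1]->R => URLLDRDL INVALID (collision), skipped
Fold 4: move[7]->D => UULLDRDD VALID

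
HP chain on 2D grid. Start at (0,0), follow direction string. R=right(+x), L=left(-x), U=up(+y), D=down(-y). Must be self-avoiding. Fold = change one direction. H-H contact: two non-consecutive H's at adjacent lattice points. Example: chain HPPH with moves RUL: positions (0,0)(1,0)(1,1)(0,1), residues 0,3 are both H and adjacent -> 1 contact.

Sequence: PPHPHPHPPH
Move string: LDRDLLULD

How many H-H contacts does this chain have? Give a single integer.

Positions: [(0, 0), (-1, 0), (-1, -1), (0, -1), (0, -2), (-1, -2), (-2, -2), (-2, -1), (-3, -1), (-3, -2)]
H-H contact: residue 6 @(-2,-2) - residue 9 @(-3, -2)

Answer: 1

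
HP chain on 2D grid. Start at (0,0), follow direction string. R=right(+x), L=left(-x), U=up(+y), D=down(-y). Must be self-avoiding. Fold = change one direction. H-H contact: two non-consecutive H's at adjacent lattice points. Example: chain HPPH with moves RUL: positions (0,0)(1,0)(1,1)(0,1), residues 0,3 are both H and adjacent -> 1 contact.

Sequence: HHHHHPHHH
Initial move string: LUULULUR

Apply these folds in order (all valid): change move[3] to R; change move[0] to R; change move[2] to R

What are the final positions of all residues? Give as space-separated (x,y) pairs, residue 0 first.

Initial moves: LUULULUR
Fold: move[3]->R => LUURULUR (positions: [(0, 0), (-1, 0), (-1, 1), (-1, 2), (0, 2), (0, 3), (-1, 3), (-1, 4), (0, 4)])
Fold: move[0]->R => RUURULUR (positions: [(0, 0), (1, 0), (1, 1), (1, 2), (2, 2), (2, 3), (1, 3), (1, 4), (2, 4)])
Fold: move[2]->R => RURRULUR (positions: [(0, 0), (1, 0), (1, 1), (2, 1), (3, 1), (3, 2), (2, 2), (2, 3), (3, 3)])

Answer: (0,0) (1,0) (1,1) (2,1) (3,1) (3,2) (2,2) (2,3) (3,3)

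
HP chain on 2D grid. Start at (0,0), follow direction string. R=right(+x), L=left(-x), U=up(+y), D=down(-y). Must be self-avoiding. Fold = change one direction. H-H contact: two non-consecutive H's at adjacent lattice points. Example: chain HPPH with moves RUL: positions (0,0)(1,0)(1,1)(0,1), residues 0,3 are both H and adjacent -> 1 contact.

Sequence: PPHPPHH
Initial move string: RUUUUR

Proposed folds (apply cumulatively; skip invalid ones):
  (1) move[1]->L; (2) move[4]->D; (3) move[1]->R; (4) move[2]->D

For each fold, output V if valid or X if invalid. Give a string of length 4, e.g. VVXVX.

Initial: RUUUUR -> [(0, 0), (1, 0), (1, 1), (1, 2), (1, 3), (1, 4), (2, 4)]
Fold 1: move[1]->L => RLUUUR INVALID (collision), skipped
Fold 2: move[4]->D => RUUUDR INVALID (collision), skipped
Fold 3: move[1]->R => RRUUUR VALID
Fold 4: move[2]->D => RRDUUR INVALID (collision), skipped

Answer: XXVX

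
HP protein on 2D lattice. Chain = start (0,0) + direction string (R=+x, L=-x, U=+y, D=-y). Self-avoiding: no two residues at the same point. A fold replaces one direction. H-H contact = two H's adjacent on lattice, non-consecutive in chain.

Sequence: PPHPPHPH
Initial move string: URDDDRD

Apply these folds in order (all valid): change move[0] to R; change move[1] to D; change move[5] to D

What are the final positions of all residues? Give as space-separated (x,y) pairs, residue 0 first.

Initial moves: URDDDRD
Fold: move[0]->R => RRDDDRD (positions: [(0, 0), (1, 0), (2, 0), (2, -1), (2, -2), (2, -3), (3, -3), (3, -4)])
Fold: move[1]->D => RDDDDRD (positions: [(0, 0), (1, 0), (1, -1), (1, -2), (1, -3), (1, -4), (2, -4), (2, -5)])
Fold: move[5]->D => RDDDDDD (positions: [(0, 0), (1, 0), (1, -1), (1, -2), (1, -3), (1, -4), (1, -5), (1, -6)])

Answer: (0,0) (1,0) (1,-1) (1,-2) (1,-3) (1,-4) (1,-5) (1,-6)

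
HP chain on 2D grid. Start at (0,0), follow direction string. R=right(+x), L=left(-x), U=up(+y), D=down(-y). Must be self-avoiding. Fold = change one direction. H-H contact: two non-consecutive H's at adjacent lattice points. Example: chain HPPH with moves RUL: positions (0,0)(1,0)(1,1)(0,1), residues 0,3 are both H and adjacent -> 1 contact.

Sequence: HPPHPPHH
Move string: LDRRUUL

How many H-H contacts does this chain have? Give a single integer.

Positions: [(0, 0), (-1, 0), (-1, -1), (0, -1), (1, -1), (1, 0), (1, 1), (0, 1)]
H-H contact: residue 0 @(0,0) - residue 7 @(0, 1)
H-H contact: residue 0 @(0,0) - residue 3 @(0, -1)

Answer: 2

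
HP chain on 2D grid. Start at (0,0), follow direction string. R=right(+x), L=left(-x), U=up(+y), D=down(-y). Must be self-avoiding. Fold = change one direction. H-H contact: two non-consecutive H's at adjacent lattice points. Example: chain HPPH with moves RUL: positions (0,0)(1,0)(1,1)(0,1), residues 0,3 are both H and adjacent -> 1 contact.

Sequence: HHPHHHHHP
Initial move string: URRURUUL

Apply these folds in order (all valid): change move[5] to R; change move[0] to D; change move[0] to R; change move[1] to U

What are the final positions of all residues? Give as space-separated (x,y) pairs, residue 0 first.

Answer: (0,0) (1,0) (1,1) (2,1) (2,2) (3,2) (4,2) (4,3) (3,3)

Derivation:
Initial moves: URRURUUL
Fold: move[5]->R => URRURRUL (positions: [(0, 0), (0, 1), (1, 1), (2, 1), (2, 2), (3, 2), (4, 2), (4, 3), (3, 3)])
Fold: move[0]->D => DRRURRUL (positions: [(0, 0), (0, -1), (1, -1), (2, -1), (2, 0), (3, 0), (4, 0), (4, 1), (3, 1)])
Fold: move[0]->R => RRRURRUL (positions: [(0, 0), (1, 0), (2, 0), (3, 0), (3, 1), (4, 1), (5, 1), (5, 2), (4, 2)])
Fold: move[1]->U => RURURRUL (positions: [(0, 0), (1, 0), (1, 1), (2, 1), (2, 2), (3, 2), (4, 2), (4, 3), (3, 3)])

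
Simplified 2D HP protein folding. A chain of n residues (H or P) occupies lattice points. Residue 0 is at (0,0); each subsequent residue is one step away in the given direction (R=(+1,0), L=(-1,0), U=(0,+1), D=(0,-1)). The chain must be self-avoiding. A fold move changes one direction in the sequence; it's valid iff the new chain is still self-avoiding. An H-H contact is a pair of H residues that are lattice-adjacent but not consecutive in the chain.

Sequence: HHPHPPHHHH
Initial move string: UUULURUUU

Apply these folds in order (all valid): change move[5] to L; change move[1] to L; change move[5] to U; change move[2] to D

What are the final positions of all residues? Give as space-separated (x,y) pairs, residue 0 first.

Initial moves: UUULURUUU
Fold: move[5]->L => UUULULUUU (positions: [(0, 0), (0, 1), (0, 2), (0, 3), (-1, 3), (-1, 4), (-2, 4), (-2, 5), (-2, 6), (-2, 7)])
Fold: move[1]->L => ULULULUUU (positions: [(0, 0), (0, 1), (-1, 1), (-1, 2), (-2, 2), (-2, 3), (-3, 3), (-3, 4), (-3, 5), (-3, 6)])
Fold: move[5]->U => ULULUUUUU (positions: [(0, 0), (0, 1), (-1, 1), (-1, 2), (-2, 2), (-2, 3), (-2, 4), (-2, 5), (-2, 6), (-2, 7)])
Fold: move[2]->D => ULDLUUUUU (positions: [(0, 0), (0, 1), (-1, 1), (-1, 0), (-2, 0), (-2, 1), (-2, 2), (-2, 3), (-2, 4), (-2, 5)])

Answer: (0,0) (0,1) (-1,1) (-1,0) (-2,0) (-2,1) (-2,2) (-2,3) (-2,4) (-2,5)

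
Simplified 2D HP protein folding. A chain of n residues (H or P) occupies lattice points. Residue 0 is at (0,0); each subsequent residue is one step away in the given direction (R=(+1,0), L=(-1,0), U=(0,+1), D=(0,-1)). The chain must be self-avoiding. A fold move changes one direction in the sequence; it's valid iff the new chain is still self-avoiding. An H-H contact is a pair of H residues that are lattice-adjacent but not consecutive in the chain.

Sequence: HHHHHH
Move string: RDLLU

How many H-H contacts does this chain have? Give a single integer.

Answer: 2

Derivation:
Positions: [(0, 0), (1, 0), (1, -1), (0, -1), (-1, -1), (-1, 0)]
H-H contact: residue 0 @(0,0) - residue 5 @(-1, 0)
H-H contact: residue 0 @(0,0) - residue 3 @(0, -1)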